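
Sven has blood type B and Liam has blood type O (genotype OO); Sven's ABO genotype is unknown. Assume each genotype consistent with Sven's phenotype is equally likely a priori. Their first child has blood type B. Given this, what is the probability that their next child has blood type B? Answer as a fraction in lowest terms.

Possible genotypes: Sven ∈ {BB, BO}; Liam ∈ {OO}.
Weight each parental genotype pair by prior × P(type-B child):
  BB × OO: posterior weight 2/3; P(next child type B) = 1.
  BO × OO: posterior weight 1/3; P(next child type B) = 1/2.
Weighted sum = 5/6.

5/6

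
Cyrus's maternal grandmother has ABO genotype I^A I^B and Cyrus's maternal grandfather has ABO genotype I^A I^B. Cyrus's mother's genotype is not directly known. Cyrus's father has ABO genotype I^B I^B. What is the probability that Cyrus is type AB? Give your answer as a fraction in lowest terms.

Cyrus's mother's ABO genotype from I^A I^B × I^A I^B: 1/4 I^A I^A, 1/2 I^A I^B, 1/4 I^B I^B.
Crossing each possibility with the father I^B I^B and summing P(type AB): 1/4·1 + 1/2·1/2 + 1/4·0 = 1/2.

1/2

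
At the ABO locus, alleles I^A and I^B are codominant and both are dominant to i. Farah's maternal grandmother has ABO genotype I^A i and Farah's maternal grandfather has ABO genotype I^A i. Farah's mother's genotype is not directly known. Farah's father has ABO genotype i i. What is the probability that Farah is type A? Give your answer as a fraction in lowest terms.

1/2

Farah's mother's ABO genotype from I^A i × I^A i: 1/4 I^A I^A, 1/2 I^A i, 1/4 i i.
Crossing each possibility with the father i i and summing P(type A): 1/4·1 + 1/2·1/2 + 1/4·0 = 1/2.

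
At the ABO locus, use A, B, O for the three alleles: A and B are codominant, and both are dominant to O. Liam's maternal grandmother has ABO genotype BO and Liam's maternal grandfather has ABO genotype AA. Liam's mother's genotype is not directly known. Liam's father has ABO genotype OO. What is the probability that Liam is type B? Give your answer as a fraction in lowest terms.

Liam's mother's ABO genotype from BO × AA: 1/2 AB, 1/2 AO.
Crossing each possibility with the father OO and summing P(type B): 1/2·1/2 + 1/2·0 = 1/4.

1/4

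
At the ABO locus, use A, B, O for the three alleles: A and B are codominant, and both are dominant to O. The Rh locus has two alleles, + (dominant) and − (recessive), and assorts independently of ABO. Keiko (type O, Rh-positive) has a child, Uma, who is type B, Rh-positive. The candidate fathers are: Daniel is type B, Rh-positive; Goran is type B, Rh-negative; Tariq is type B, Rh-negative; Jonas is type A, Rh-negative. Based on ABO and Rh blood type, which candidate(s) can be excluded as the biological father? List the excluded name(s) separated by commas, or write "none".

A candidate is excluded only if no genotype consistent with his phenotype could produce a type B, Rh-positive child with a type O, Rh-positive mother.
Jonas (type A, Rh-): no genotype consistent with that phenotype can produce a type-B Rh+ child with a type-O mother.

Jonas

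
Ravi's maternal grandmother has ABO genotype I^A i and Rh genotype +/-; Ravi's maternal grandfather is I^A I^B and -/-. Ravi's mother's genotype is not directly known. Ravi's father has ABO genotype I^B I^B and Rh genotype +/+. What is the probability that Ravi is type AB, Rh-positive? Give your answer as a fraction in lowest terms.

1/2

Ravi's mother's ABO genotype from I^A i × I^A I^B: 1/4 I^A I^A, 1/4 I^A I^B, 1/4 I^A i, 1/4 I^B i.
Crossing each possibility with the father I^B I^B and summing P(type AB): 1/4·1 + 1/4·1/2 + 1/4·1/2 + 1/4·0 = 1/2.
Similarly for Rh via the mother's Rh distribution: P(Rh+) = 1.
Independent loci: 1/2 × 1 = 1/2.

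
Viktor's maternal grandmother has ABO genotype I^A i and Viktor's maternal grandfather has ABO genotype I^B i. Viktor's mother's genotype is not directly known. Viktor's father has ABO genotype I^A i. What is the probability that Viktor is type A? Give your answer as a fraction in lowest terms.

1/2

Viktor's mother's ABO genotype from I^A i × I^B i: 1/4 I^A I^B, 1/4 I^A i, 1/4 I^B i, 1/4 i i.
Crossing each possibility with the father I^A i and summing P(type A): 1/4·1/2 + 1/4·3/4 + 1/4·1/4 + 1/4·1/2 = 1/2.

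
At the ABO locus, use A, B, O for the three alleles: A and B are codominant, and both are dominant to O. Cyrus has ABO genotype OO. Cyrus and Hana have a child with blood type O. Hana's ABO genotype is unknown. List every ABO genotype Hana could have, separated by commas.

For each candidate genotype of Hana, check whether crossing it with OO can produce every observed child phenotype.
  AA → possible child types {A} ✗
  AB → possible child types {A, B} ✗
  AO → possible child types {O, A} ✓
  BB → possible child types {B} ✗
  BO → possible child types {O, B} ✓
  OO → possible child types {O} ✓

AO, BO, OO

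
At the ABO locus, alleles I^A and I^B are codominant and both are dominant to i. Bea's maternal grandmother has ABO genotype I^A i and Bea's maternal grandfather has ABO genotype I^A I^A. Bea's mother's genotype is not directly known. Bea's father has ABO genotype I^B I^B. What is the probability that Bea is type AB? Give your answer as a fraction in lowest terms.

Bea's mother's ABO genotype from I^A i × I^A I^A: 1/2 I^A I^A, 1/2 I^A i.
Crossing each possibility with the father I^B I^B and summing P(type AB): 1/2·1 + 1/2·1/2 = 3/4.

3/4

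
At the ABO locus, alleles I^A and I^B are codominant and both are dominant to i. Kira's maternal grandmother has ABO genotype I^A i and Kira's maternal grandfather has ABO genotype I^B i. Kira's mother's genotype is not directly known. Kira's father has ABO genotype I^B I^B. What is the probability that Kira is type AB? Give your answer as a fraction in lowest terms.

1/4

Kira's mother's ABO genotype from I^A i × I^B i: 1/4 I^A I^B, 1/4 I^A i, 1/4 I^B i, 1/4 i i.
Crossing each possibility with the father I^B I^B and summing P(type AB): 1/4·1/2 + 1/4·1/2 + 1/4·0 + 1/4·0 = 1/4.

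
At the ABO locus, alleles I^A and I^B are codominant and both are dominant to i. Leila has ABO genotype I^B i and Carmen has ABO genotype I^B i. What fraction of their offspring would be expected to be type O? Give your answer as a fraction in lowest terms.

ABO cross I^B i × I^B i → offspring phenotypes: 1/4 O, 3/4 B.
So P(type O) = 1/4.

1/4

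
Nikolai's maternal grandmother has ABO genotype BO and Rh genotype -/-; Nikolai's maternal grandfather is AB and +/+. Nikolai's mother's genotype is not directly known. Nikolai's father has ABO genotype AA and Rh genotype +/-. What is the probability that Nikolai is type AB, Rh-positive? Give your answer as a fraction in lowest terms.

3/8

Nikolai's mother's ABO genotype from BO × AB: 1/4 AB, 1/4 AO, 1/4 BB, 1/4 BO.
Crossing each possibility with the father AA and summing P(type AB): 1/4·1/2 + 1/4·0 + 1/4·1 + 1/4·1/2 = 1/2.
Similarly for Rh via the mother's Rh distribution: P(Rh+) = 3/4.
Independent loci: 1/2 × 3/4 = 3/8.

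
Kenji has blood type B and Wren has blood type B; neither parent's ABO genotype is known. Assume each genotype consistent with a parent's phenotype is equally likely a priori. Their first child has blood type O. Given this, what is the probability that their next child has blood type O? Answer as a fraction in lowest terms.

1/4

Possible genotypes: Kenji ∈ {BB, BO}; Wren ∈ {BB, BO}.
Weight each parental genotype pair by prior × P(type-O child):
  BO × BO: posterior weight 1; P(next child type O) = 1/4.
Weighted sum = 1/4.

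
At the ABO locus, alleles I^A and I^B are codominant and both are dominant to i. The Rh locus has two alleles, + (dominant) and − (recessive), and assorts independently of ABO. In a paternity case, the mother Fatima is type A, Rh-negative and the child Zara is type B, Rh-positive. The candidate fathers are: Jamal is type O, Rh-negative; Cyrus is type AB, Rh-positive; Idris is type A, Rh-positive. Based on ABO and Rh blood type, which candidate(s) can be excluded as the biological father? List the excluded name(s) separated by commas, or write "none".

Jamal, Idris

A candidate is excluded only if no genotype consistent with his phenotype could produce a type B, Rh-positive child with a type A, Rh-negative mother.
Jamal (type O, Rh-): no genotype consistent with that phenotype can produce a type-B Rh+ child with a type-A mother.
Idris (type A, Rh+): no genotype consistent with that phenotype can produce a type-B Rh+ child with a type-A mother.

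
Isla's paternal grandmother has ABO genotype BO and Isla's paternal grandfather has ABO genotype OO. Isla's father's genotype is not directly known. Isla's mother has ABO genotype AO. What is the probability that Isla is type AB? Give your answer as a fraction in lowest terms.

Isla's father's ABO genotype from BO × OO: 1/2 BO, 1/2 OO.
Crossing each possibility with the mother AO and summing P(type AB): 1/2·1/4 + 1/2·0 = 1/8.

1/8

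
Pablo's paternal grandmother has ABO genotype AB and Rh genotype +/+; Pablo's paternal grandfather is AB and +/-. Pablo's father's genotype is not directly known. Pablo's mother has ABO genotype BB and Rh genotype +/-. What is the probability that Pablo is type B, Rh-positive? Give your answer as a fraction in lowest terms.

Pablo's father's ABO genotype from AB × AB: 1/4 AA, 1/2 AB, 1/4 BB.
Crossing each possibility with the mother BB and summing P(type B): 1/4·0 + 1/2·1/2 + 1/4·1 = 1/2.
Similarly for Rh via the father's Rh distribution: P(Rh+) = 7/8.
Independent loci: 1/2 × 7/8 = 7/16.

7/16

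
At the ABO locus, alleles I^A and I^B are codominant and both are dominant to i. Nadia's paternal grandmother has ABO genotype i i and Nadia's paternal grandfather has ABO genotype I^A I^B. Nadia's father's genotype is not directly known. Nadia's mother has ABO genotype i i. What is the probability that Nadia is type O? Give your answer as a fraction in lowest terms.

Nadia's father's ABO genotype from i i × I^A I^B: 1/2 I^A i, 1/2 I^B i.
Crossing each possibility with the mother i i and summing P(type O): 1/2·1/2 + 1/2·1/2 = 1/2.

1/2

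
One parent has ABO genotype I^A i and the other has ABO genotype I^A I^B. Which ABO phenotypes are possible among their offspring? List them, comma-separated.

Gametes from I^A i × I^A I^B give offspring ABO genotypes I^A I^A, I^A I^B, I^A i, I^B i, i.e. phenotypes A, B, AB.

A, B, AB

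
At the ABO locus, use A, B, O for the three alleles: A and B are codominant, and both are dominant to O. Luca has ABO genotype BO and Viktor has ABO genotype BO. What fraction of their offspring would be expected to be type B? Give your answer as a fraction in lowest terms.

ABO cross BO × BO → offspring phenotypes: 1/4 O, 3/4 B.
So P(type B) = 3/4.

3/4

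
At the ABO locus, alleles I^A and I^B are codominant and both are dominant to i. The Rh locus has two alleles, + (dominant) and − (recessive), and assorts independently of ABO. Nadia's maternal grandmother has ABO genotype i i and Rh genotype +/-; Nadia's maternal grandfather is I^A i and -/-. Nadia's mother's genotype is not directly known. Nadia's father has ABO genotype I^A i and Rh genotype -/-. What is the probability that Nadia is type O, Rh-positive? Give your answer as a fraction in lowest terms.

Nadia's mother's ABO genotype from i i × I^A i: 1/2 I^A i, 1/2 i i.
Crossing each possibility with the father I^A i and summing P(type O): 1/2·1/4 + 1/2·1/2 = 3/8.
Similarly for Rh via the mother's Rh distribution: P(Rh+) = 1/4.
Independent loci: 3/8 × 1/4 = 3/32.

3/32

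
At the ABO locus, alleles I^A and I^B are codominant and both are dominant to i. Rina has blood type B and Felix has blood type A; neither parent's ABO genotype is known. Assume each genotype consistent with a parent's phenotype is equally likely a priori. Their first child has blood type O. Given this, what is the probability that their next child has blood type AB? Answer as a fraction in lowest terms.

1/4

Possible genotypes: Rina ∈ {I^B I^B, I^B i}; Felix ∈ {I^A I^A, I^A i}.
Weight each parental genotype pair by prior × P(type-O child):
  I^B i × I^A i: posterior weight 1; P(next child type AB) = 1/4.
Weighted sum = 1/4.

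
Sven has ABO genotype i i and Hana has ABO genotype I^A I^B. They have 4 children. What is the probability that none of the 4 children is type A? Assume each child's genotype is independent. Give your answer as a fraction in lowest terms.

ABO cross i i × I^A I^B → 1/2 A, 1/2 B.
So P(type A) = 1/2 per child.
P(not type A) = 1/2 for one child; (1/2)^4 = 1/16.

1/16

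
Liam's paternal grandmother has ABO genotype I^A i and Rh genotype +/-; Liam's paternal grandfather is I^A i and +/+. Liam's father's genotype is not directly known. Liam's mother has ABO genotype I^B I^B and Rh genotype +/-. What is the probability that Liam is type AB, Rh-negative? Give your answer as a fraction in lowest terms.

1/16

Liam's father's ABO genotype from I^A i × I^A i: 1/4 I^A I^A, 1/2 I^A i, 1/4 i i.
Crossing each possibility with the mother I^B I^B and summing P(type AB): 1/4·1 + 1/2·1/2 + 1/4·0 = 1/2.
Similarly for Rh via the father's Rh distribution: P(Rh-) = 1/8.
Independent loci: 1/2 × 1/8 = 1/16.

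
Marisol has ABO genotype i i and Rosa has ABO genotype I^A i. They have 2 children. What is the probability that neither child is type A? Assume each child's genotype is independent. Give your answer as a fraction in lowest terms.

ABO cross i i × I^A i → 1/2 O, 1/2 A.
So P(type A) = 1/2 per child.
P(not type A) = 1/2 for one child; (1/2)^2 = 1/4.

1/4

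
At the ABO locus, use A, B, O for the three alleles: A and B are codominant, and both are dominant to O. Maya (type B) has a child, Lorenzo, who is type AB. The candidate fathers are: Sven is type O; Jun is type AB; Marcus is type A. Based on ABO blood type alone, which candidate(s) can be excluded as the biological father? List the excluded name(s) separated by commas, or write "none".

A candidate is excluded only if no genotype consistent with his phenotype could produce a type AB child with a type B mother.
Sven (type O): no genotype consistent with that phenotype can produce a type-AB child with a type-B mother.

Sven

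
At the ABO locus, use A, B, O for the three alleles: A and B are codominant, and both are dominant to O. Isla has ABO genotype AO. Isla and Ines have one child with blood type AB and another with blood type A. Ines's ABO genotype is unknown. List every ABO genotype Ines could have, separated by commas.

AB, BO

For each candidate genotype of Ines, check whether crossing it with AO can produce every observed child phenotype.
  AA → possible child types {A} ✗
  AB → possible child types {A, B, AB} ✓
  AO → possible child types {O, A} ✗
  BB → possible child types {B, AB} ✗
  BO → possible child types {O, A, B, AB} ✓
  OO → possible child types {O, A} ✗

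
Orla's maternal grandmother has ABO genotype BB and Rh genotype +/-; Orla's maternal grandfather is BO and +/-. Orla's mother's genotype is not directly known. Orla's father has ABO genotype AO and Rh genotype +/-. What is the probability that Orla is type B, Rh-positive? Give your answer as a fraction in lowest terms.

9/32

Orla's mother's ABO genotype from BB × BO: 1/2 BB, 1/2 BO.
Crossing each possibility with the father AO and summing P(type B): 1/2·1/2 + 1/2·1/4 = 3/8.
Similarly for Rh via the mother's Rh distribution: P(Rh+) = 3/4.
Independent loci: 3/8 × 3/4 = 9/32.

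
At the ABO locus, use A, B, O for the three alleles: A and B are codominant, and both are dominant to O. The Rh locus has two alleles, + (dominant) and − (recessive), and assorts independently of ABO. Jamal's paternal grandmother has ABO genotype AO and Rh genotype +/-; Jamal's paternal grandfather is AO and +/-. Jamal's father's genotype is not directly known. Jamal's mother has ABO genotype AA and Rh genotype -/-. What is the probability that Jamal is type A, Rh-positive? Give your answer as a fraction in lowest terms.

1/2

Jamal's father's ABO genotype from AO × AO: 1/4 AA, 1/2 AO, 1/4 OO.
Crossing each possibility with the mother AA and summing P(type A): 1/4·1 + 1/2·1 + 1/4·1 = 1.
Similarly for Rh via the father's Rh distribution: P(Rh+) = 1/2.
Independent loci: 1 × 1/2 = 1/2.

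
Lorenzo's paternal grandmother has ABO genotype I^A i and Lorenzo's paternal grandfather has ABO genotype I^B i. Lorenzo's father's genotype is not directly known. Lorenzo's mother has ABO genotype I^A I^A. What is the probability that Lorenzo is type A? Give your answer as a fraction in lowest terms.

3/4

Lorenzo's father's ABO genotype from I^A i × I^B i: 1/4 I^A I^B, 1/4 I^A i, 1/4 I^B i, 1/4 i i.
Crossing each possibility with the mother I^A I^A and summing P(type A): 1/4·1/2 + 1/4·1 + 1/4·1/2 + 1/4·1 = 3/4.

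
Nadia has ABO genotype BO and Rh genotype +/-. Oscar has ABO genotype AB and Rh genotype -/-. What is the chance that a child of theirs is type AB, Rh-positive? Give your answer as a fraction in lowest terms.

1/8

ABO cross BO × AB → offspring phenotypes: 1/4 A, 1/2 B, 1/4 AB.
Rh cross +/- × -/- → 1/2 Rh+, 1/2 Rh-.
Independent loci: P(type AB, Rh-positive) = 1/4 × 1/2 = 1/8.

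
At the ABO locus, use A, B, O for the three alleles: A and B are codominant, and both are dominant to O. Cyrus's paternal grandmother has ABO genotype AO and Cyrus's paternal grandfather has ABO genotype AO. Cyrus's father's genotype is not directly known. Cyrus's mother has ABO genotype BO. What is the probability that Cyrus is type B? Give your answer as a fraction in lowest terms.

Cyrus's father's ABO genotype from AO × AO: 1/4 AA, 1/2 AO, 1/4 OO.
Crossing each possibility with the mother BO and summing P(type B): 1/4·0 + 1/2·1/4 + 1/4·1/2 = 1/4.

1/4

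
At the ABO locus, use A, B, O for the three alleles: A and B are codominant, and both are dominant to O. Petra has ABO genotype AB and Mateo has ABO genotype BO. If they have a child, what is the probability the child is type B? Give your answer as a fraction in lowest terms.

ABO cross AB × BO → offspring phenotypes: 1/4 A, 1/2 B, 1/4 AB.
So P(type B) = 1/2.

1/2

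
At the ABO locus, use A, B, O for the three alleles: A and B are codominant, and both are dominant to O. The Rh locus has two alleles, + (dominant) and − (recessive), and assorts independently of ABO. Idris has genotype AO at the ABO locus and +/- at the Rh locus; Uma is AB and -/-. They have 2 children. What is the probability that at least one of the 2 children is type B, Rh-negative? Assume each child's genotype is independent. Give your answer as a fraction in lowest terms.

ABO cross AO × AB → 1/2 A, 1/4 B, 1/4 AB.
Rh cross +/- × -/- → 1/2 Rh+, 1/2 Rh-; so P(type B, Rh-negative) = 1/4 × 1/2 = 1/8 per child.
P(none) = (7/8)^2 = 49/64; P(at least one) = 1 − 49/64 = 15/64.

15/64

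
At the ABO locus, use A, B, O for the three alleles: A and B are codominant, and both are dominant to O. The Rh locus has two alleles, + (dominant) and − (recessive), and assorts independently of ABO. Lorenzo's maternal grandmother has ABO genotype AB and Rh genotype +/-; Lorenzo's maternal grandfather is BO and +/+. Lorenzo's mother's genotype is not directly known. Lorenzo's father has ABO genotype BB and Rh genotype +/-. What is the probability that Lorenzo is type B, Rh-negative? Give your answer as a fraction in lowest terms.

3/32

Lorenzo's mother's ABO genotype from AB × BO: 1/4 AB, 1/4 AO, 1/4 BB, 1/4 BO.
Crossing each possibility with the father BB and summing P(type B): 1/4·1/2 + 1/4·1/2 + 1/4·1 + 1/4·1 = 3/4.
Similarly for Rh via the mother's Rh distribution: P(Rh-) = 1/8.
Independent loci: 3/4 × 1/8 = 3/32.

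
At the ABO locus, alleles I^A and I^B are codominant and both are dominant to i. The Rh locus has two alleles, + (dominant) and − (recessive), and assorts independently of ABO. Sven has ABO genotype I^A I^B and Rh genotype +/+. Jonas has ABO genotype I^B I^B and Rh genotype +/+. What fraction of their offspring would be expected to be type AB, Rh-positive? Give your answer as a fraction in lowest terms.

ABO cross I^A I^B × I^B I^B → offspring phenotypes: 1/2 B, 1/2 AB.
Rh cross +/+ × +/+ → 1 Rh+.
Independent loci: P(type AB, Rh-positive) = 1/2 × 1 = 1/2.

1/2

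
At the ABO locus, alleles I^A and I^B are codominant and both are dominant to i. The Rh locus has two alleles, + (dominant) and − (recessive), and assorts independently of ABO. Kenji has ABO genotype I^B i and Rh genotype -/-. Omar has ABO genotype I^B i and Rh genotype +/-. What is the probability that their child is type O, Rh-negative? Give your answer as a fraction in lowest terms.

ABO cross I^B i × I^B i → offspring phenotypes: 1/4 O, 3/4 B.
Rh cross -/- × +/- → 1/2 Rh+, 1/2 Rh-.
Independent loci: P(type O, Rh-negative) = 1/4 × 1/2 = 1/8.

1/8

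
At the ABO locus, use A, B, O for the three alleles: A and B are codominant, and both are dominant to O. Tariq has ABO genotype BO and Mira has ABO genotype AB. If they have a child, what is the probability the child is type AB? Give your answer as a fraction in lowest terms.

ABO cross BO × AB → offspring phenotypes: 1/4 A, 1/2 B, 1/4 AB.
So P(type AB) = 1/4.

1/4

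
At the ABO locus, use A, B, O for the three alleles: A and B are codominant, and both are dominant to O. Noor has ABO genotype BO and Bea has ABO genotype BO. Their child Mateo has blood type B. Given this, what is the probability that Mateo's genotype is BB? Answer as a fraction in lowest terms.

Cross BO × BO → 1/4 BB, 1/2 BO, 1/4 OO.
Type-B genotypes among offspring: BB (1/4), BO (1/2); total 3/4.
P(BB | type B) = (1/4) / (3/4) = 1/3.

1/3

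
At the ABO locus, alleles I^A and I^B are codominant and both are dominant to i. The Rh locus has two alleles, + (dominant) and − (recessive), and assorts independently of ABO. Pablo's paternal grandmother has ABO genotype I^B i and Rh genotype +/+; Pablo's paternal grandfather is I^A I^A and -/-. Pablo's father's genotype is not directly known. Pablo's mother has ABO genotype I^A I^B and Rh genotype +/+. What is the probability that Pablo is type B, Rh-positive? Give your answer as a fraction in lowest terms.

Pablo's father's ABO genotype from I^B i × I^A I^A: 1/2 I^A I^B, 1/2 I^A i.
Crossing each possibility with the mother I^A I^B and summing P(type B): 1/2·1/4 + 1/2·1/4 = 1/4.
Similarly for Rh via the father's Rh distribution: P(Rh+) = 1.
Independent loci: 1/4 × 1 = 1/4.

1/4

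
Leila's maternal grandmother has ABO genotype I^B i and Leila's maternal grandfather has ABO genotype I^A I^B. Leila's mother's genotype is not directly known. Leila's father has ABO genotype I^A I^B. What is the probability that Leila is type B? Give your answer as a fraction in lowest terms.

3/8

Leila's mother's ABO genotype from I^B i × I^A I^B: 1/4 I^A I^B, 1/4 I^A i, 1/4 I^B I^B, 1/4 I^B i.
Crossing each possibility with the father I^A I^B and summing P(type B): 1/4·1/4 + 1/4·1/4 + 1/4·1/2 + 1/4·1/2 = 3/8.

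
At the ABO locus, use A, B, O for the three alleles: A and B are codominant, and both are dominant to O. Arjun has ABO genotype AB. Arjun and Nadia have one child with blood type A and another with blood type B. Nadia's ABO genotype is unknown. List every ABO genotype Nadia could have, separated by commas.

AB, AO, BO, OO

For each candidate genotype of Nadia, check whether crossing it with AB can produce every observed child phenotype.
  AA → possible child types {A, AB} ✗
  AB → possible child types {A, B, AB} ✓
  AO → possible child types {A, B, AB} ✓
  BB → possible child types {B, AB} ✗
  BO → possible child types {A, B, AB} ✓
  OO → possible child types {A, B} ✓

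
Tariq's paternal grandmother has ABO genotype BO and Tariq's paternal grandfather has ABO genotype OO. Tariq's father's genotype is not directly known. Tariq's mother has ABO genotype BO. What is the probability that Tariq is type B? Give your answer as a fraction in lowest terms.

5/8

Tariq's father's ABO genotype from BO × OO: 1/2 BO, 1/2 OO.
Crossing each possibility with the mother BO and summing P(type B): 1/2·3/4 + 1/2·1/2 = 5/8.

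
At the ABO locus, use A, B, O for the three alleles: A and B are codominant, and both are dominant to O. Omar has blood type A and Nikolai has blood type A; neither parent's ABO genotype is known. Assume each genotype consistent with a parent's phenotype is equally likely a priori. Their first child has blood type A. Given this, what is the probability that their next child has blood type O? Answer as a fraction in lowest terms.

1/20

Possible genotypes: Omar ∈ {AA, AO}; Nikolai ∈ {AA, AO}.
Weight each parental genotype pair by prior × P(type-A child):
  AA × AA: posterior weight 4/15; P(next child type O) = 0.
  AA × AO: posterior weight 4/15; P(next child type O) = 0.
  AO × AA: posterior weight 4/15; P(next child type O) = 0.
  AO × AO: posterior weight 1/5; P(next child type O) = 1/4.
Weighted sum = 1/20.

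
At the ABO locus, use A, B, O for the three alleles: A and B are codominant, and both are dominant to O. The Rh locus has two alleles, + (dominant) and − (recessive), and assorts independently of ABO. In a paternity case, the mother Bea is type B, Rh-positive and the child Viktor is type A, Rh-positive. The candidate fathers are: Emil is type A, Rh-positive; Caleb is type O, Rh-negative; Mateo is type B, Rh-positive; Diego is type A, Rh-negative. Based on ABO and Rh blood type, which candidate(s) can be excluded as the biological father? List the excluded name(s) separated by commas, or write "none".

Caleb, Mateo

A candidate is excluded only if no genotype consistent with his phenotype could produce a type A, Rh-positive child with a type B, Rh-positive mother.
Caleb (type O, Rh-): no genotype consistent with that phenotype can produce a type-A Rh+ child with a type-B mother.
Mateo (type B, Rh+): no genotype consistent with that phenotype can produce a type-A Rh+ child with a type-B mother.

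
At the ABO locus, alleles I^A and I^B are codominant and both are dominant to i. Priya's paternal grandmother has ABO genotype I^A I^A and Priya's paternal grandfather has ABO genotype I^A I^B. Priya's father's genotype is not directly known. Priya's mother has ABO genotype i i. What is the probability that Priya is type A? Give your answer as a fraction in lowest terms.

Priya's father's ABO genotype from I^A I^A × I^A I^B: 1/2 I^A I^A, 1/2 I^A I^B.
Crossing each possibility with the mother i i and summing P(type A): 1/2·1 + 1/2·1/2 = 3/4.

3/4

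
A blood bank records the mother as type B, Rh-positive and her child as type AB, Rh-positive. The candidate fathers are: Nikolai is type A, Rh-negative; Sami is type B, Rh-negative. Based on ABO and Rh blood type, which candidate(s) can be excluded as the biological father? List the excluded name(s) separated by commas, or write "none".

A candidate is excluded only if no genotype consistent with his phenotype could produce a type AB, Rh-positive child with a type B, Rh-positive mother.
Sami (type B, Rh-): no genotype consistent with that phenotype can produce a type-AB Rh+ child with a type-B mother.

Sami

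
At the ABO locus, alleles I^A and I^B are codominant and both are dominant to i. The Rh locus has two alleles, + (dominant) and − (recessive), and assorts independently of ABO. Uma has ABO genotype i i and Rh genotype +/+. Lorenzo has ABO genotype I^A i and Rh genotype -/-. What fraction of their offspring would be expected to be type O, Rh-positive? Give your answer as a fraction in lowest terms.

1/2

ABO cross i i × I^A i → offspring phenotypes: 1/2 O, 1/2 A.
Rh cross +/+ × -/- → 1 Rh+.
Independent loci: P(type O, Rh-positive) = 1/2 × 1 = 1/2.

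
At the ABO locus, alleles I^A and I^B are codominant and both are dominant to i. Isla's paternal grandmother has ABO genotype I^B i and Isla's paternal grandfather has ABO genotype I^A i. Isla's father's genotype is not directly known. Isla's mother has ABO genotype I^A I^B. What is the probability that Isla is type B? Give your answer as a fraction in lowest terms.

3/8

Isla's father's ABO genotype from I^B i × I^A i: 1/4 I^A I^B, 1/4 I^A i, 1/4 I^B i, 1/4 i i.
Crossing each possibility with the mother I^A I^B and summing P(type B): 1/4·1/4 + 1/4·1/4 + 1/4·1/2 + 1/4·1/2 = 3/8.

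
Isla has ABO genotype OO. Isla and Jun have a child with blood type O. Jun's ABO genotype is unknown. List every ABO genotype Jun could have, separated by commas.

AO, BO, OO

For each candidate genotype of Jun, check whether crossing it with OO can produce every observed child phenotype.
  AA → possible child types {A} ✗
  AB → possible child types {A, B} ✗
  AO → possible child types {O, A} ✓
  BB → possible child types {B} ✗
  BO → possible child types {O, B} ✓
  OO → possible child types {O} ✓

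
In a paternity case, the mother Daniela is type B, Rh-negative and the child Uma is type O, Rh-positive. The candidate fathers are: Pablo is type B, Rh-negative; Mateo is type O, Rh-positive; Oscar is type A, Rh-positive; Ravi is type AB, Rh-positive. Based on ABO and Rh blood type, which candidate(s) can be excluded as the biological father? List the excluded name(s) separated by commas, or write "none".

Pablo, Ravi

A candidate is excluded only if no genotype consistent with his phenotype could produce a type O, Rh-positive child with a type B, Rh-negative mother.
Pablo (type B, Rh-): no genotype consistent with that phenotype can produce a type-O Rh+ child with a type-B mother.
Ravi (type AB, Rh+): no genotype consistent with that phenotype can produce a type-O Rh+ child with a type-B mother.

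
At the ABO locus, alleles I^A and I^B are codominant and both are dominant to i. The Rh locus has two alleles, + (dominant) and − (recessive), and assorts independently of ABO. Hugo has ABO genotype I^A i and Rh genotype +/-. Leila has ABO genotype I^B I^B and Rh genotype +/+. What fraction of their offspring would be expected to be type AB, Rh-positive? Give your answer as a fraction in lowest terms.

1/2

ABO cross I^A i × I^B I^B → offspring phenotypes: 1/2 B, 1/2 AB.
Rh cross +/- × +/+ → 1 Rh+.
Independent loci: P(type AB, Rh-positive) = 1/2 × 1 = 1/2.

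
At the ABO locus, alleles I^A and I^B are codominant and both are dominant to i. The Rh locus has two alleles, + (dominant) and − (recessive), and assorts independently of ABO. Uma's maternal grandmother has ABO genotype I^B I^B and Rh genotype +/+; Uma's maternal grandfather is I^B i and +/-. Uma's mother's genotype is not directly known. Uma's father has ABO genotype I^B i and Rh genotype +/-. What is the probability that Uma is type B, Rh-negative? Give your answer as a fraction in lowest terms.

Uma's mother's ABO genotype from I^B I^B × I^B i: 1/2 I^B I^B, 1/2 I^B i.
Crossing each possibility with the father I^B i and summing P(type B): 1/2·1 + 1/2·3/4 = 7/8.
Similarly for Rh via the mother's Rh distribution: P(Rh-) = 1/8.
Independent loci: 7/8 × 1/8 = 7/64.

7/64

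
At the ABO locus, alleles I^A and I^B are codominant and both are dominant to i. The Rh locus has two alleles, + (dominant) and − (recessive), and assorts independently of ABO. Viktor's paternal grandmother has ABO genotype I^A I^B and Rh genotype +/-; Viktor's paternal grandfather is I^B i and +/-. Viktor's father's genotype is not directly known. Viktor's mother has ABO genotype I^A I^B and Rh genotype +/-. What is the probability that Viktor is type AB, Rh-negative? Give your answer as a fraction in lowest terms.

Viktor's father's ABO genotype from I^A I^B × I^B i: 1/4 I^A I^B, 1/4 I^A i, 1/4 I^B I^B, 1/4 I^B i.
Crossing each possibility with the mother I^A I^B and summing P(type AB): 1/4·1/2 + 1/4·1/4 + 1/4·1/2 + 1/4·1/4 = 3/8.
Similarly for Rh via the father's Rh distribution: P(Rh-) = 1/4.
Independent loci: 3/8 × 1/4 = 3/32.

3/32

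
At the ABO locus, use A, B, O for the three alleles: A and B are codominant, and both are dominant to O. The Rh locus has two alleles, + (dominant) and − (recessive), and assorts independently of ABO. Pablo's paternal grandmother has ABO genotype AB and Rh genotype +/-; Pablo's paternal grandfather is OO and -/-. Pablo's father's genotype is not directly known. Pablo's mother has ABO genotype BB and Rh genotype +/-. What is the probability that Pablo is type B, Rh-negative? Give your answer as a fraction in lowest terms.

Pablo's father's ABO genotype from AB × OO: 1/2 AO, 1/2 BO.
Crossing each possibility with the mother BB and summing P(type B): 1/2·1/2 + 1/2·1 = 3/4.
Similarly for Rh via the father's Rh distribution: P(Rh-) = 3/8.
Independent loci: 3/4 × 3/8 = 9/32.

9/32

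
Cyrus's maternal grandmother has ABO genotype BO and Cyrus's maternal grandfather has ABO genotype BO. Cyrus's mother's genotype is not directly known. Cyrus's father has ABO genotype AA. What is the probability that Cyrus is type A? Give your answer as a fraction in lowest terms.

1/2

Cyrus's mother's ABO genotype from BO × BO: 1/4 BB, 1/2 BO, 1/4 OO.
Crossing each possibility with the father AA and summing P(type A): 1/4·0 + 1/2·1/2 + 1/4·1 = 1/2.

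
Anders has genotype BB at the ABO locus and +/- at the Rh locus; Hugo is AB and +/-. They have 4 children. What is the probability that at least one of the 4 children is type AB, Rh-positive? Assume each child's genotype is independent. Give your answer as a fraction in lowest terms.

3471/4096

ABO cross BB × AB → 1/2 B, 1/2 AB.
Rh cross +/- × +/- → 3/4 Rh+, 1/4 Rh-; so P(type AB, Rh-positive) = 1/2 × 3/4 = 3/8 per child.
P(none) = (5/8)^4 = 625/4096; P(at least one) = 1 − 625/4096 = 3471/4096.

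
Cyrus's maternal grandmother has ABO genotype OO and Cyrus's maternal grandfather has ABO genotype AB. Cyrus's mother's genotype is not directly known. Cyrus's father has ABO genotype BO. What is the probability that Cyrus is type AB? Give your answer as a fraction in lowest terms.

Cyrus's mother's ABO genotype from OO × AB: 1/2 AO, 1/2 BO.
Crossing each possibility with the father BO and summing P(type AB): 1/2·1/4 + 1/2·0 = 1/8.

1/8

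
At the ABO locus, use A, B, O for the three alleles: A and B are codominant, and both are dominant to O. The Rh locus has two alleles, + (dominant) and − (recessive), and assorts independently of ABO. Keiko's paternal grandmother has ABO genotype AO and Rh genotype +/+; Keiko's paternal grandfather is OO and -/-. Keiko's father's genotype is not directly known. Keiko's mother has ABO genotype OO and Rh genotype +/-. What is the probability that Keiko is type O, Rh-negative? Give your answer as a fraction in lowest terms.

3/16

Keiko's father's ABO genotype from AO × OO: 1/2 AO, 1/2 OO.
Crossing each possibility with the mother OO and summing P(type O): 1/2·1/2 + 1/2·1 = 3/4.
Similarly for Rh via the father's Rh distribution: P(Rh-) = 1/4.
Independent loci: 3/4 × 1/4 = 3/16.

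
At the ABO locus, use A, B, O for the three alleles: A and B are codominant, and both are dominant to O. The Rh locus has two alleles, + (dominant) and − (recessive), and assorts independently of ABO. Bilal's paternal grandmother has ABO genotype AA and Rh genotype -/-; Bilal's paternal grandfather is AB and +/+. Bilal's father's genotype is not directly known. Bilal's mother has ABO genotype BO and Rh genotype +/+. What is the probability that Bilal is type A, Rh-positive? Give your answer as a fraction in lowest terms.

Bilal's father's ABO genotype from AA × AB: 1/2 AA, 1/2 AB.
Crossing each possibility with the mother BO and summing P(type A): 1/2·1/2 + 1/2·1/4 = 3/8.
Similarly for Rh via the father's Rh distribution: P(Rh+) = 1.
Independent loci: 3/8 × 1 = 3/8.

3/8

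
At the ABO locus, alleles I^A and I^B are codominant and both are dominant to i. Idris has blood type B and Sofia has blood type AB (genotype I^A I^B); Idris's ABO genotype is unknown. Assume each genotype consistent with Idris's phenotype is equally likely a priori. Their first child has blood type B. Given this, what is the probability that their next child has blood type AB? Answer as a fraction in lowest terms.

3/8

Possible genotypes: Idris ∈ {I^B I^B, I^B i}; Sofia ∈ {I^A I^B}.
Weight each parental genotype pair by prior × P(type-B child):
  I^B I^B × I^A I^B: posterior weight 1/2; P(next child type AB) = 1/2.
  I^B i × I^A I^B: posterior weight 1/2; P(next child type AB) = 1/4.
Weighted sum = 3/8.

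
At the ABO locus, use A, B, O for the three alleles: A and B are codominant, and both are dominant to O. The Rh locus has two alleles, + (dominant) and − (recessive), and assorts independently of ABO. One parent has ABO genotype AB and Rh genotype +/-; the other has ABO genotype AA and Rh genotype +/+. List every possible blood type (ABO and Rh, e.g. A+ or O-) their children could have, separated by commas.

A+, AB+

Gametes from AB × AA give offspring ABO genotypes AA, AB, i.e. phenotypes A, AB.
Rh cross +/- × +/+ → phenotypes Rh+.
Combining independently: A+, AB+.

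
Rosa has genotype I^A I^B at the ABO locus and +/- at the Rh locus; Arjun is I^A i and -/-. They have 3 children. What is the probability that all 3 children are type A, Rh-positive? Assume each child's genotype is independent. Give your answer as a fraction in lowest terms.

ABO cross I^A I^B × I^A i → 1/2 A, 1/4 B, 1/4 AB.
Rh cross +/- × -/- → 1/2 Rh+, 1/2 Rh-; so P(type A, Rh-positive) = 1/2 × 1/2 = 1/4 per child.
All 3 independent: (1/4)^3 = 1/64.

1/64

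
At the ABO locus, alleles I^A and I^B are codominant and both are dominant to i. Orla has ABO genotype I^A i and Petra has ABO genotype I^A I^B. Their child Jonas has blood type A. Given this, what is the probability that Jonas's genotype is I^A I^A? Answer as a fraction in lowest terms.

Cross I^A i × I^A I^B → 1/4 I^A I^A, 1/4 I^A I^B, 1/4 I^A i, 1/4 I^B i.
Type-A genotypes among offspring: I^A I^A (1/4), I^A i (1/4); total 1/2.
P(I^A I^A | type A) = (1/4) / (1/2) = 1/2.

1/2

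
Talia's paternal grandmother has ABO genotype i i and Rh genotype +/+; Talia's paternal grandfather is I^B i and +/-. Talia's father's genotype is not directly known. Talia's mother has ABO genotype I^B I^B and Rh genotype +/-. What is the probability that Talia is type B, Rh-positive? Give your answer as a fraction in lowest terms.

7/8

Talia's father's ABO genotype from i i × I^B i: 1/2 I^B i, 1/2 i i.
Crossing each possibility with the mother I^B I^B and summing P(type B): 1/2·1 + 1/2·1 = 1.
Similarly for Rh via the father's Rh distribution: P(Rh+) = 7/8.
Independent loci: 1 × 7/8 = 7/8.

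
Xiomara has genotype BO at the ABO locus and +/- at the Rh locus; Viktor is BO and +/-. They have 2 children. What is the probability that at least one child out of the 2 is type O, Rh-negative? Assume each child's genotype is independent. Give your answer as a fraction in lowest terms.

31/256

ABO cross BO × BO → 1/4 O, 3/4 B.
Rh cross +/- × +/- → 3/4 Rh+, 1/4 Rh-; so P(type O, Rh-negative) = 1/4 × 1/4 = 1/16 per child.
P(none) = (15/16)^2 = 225/256; P(at least one) = 1 − 225/256 = 31/256.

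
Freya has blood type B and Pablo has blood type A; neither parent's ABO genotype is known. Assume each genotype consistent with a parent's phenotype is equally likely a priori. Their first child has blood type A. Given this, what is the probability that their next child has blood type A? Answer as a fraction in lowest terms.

5/12

Possible genotypes: Freya ∈ {BB, BO}; Pablo ∈ {AA, AO}.
Weight each parental genotype pair by prior × P(type-A child):
  BO × AA: posterior weight 2/3; P(next child type A) = 1/2.
  BO × AO: posterior weight 1/3; P(next child type A) = 1/4.
Weighted sum = 5/12.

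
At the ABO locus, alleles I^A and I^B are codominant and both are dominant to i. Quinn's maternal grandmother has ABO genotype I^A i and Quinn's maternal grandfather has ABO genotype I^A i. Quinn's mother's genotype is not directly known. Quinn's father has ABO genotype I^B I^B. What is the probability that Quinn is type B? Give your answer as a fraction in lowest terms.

1/2

Quinn's mother's ABO genotype from I^A i × I^A i: 1/4 I^A I^A, 1/2 I^A i, 1/4 i i.
Crossing each possibility with the father I^B I^B and summing P(type B): 1/4·0 + 1/2·1/2 + 1/4·1 = 1/2.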